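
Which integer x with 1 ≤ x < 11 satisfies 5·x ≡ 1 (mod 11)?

9

5·9 = 45 = 4·11 + 1, so 5⁻¹ ≡ 9 (mod 11).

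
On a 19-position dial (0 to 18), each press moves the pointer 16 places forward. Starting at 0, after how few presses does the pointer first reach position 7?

The inverse of 16 mod 19 is 6 (since 16·6 = 96 ≡ 1).
Multiplying both sides by 6: x ≡ 6·7 = 42 ≡ 4 (mod 19).
Check: 16·4 = 64 = 3·19 + 7.

4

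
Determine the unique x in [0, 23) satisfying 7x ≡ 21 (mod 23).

The inverse of 7 mod 23 is 10 (since 7·10 = 70 ≡ 1).
So x ≡ 10·21 = 210 ≡ 3 (mod 23).
Check: 7·3 = 21 = 0·23 + 21.

3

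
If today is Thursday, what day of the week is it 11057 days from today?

11057 = 1579·7 + 4, so 11057 mod 7 = 4.
Thursday + 4 days → Monday.

Monday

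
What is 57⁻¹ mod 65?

65 = 1·57 + 8
57 = 7·8 + 1
8 = 8·1 + 0
Back-substituting gives 57·8 ≡ 1 (mod 65).

8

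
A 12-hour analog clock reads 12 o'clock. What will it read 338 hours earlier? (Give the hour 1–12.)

10

338 mod 12 = 2 (since 28·12 = 336).
12 − 2 → 10 on a 12-hour dial.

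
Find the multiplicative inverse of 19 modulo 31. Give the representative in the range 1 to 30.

31 = 1·19 + 12
19 = 1·12 + 7
12 = 1·7 + 5
7 = 1·5 + 2
5 = 2·2 + 1
2 = 2·1 + 0
Back-substituting gives 19·18 ≡ 1 (mod 31).

18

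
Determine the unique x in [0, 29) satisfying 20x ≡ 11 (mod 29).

The inverse of 20 mod 29 is 16 (since 20·16 = 320 ≡ 1).
Multiplying both sides by 16: x ≡ 16·11 = 176 ≡ 2 (mod 29).
Check: 20·2 = 40 = 1·29 + 11.

2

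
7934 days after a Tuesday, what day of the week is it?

7934 − 1133·7 = 3, so 7934 ≡ 3 (mod 7).
Tuesday + 3 days → Friday.

Friday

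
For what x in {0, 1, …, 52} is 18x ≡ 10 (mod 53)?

The inverse of 18 mod 53 is 3 (since 18·3 = 54 ≡ 1).
So x ≡ 3·10 = 30 ≡ 30 (mod 53).

30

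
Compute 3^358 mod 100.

Square-and-reduce mod 100: 3^1≡3, 3^2≡9, 3^4≡81, 3^8≡61, 3^16≡21, 3^32≡41, 3^64≡81, 3^128≡61, 3^256≡21.
358 = 2 + 4 + 32 + 64 + 256, so 3^358 ≡ 9·81·41·81·21 ≡ 89 (mod 100).

89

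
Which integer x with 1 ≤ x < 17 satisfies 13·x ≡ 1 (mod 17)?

17 = 1·13 + 4
13 = 3·4 + 1
4 = 4·1 + 0
Back-substituting gives 13·4 ≡ 1 (mod 17).

4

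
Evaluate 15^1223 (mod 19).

Square-and-reduce mod 19: 15^1≡15, 15^2≡16, 15^4≡9, 15^8≡5, 15^16≡6, 15^32≡17, 15^64≡4, 15^128≡16, 15^256≡9, 15^512≡5, 15^1024≡6.
1223 = 1 + 2 + 4 + 64 + 128 + 1024, so 15^1223 ≡ 15·16·9·4·16·6 ≡ 14 (mod 19).

14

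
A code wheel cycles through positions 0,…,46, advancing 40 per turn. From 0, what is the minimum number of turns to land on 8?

The inverse of 40 mod 47 is 20 (since 40·20 = 800 ≡ 1).
Multiplying both sides by 20: x ≡ 20·8 = 160 ≡ 19 (mod 47).

19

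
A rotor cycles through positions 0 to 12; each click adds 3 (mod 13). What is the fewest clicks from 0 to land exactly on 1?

3·9 = 27 = 2·13 + 1, so 3⁻¹ ≡ 9 (mod 13).

9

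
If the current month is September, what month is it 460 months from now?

January

460 − 38·12 = 4, so 460 ≡ 4 (mod 12).
September + 4 months → January.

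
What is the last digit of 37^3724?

Powers of 7 mod 10 repeat with period 4: 7, 9, 3, 1.
3724 mod 4 = 0, so the last digit matches 7^4 = 1.

1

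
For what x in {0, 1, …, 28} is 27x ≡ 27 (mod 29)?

1

27⁻¹ ≡ 14 (mod 29) because 27·14 = 378 = 13·29 + 1.
So x ≡ 14·27 = 378 ≡ 1 (mod 29).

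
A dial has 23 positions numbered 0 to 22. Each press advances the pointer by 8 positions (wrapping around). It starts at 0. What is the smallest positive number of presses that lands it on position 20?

14

The inverse of 8 mod 23 is 3 (since 8·3 = 24 ≡ 1).
So x ≡ 3·20 = 60 ≡ 14 (mod 23).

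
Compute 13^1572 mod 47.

Square-and-reduce mod 47: 13^1≡13, 13^2≡28, 13^4≡32, 13^8≡37, 13^16≡6, 13^32≡36, 13^64≡27, 13^128≡24, 13^256≡12, 13^512≡3, 13^1024≡9.
Since 1572 = 4 + 32 + 512 + 1024 in binary, 13^1572 ≡ 32·36·3·9 ≡ 37 (mod 47).

37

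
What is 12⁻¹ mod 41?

24

41 = 3·12 + 5
12 = 2·5 + 2
5 = 2·2 + 1
2 = 2·1 + 0
Back-substituting gives 12·24 ≡ 1 (mod 41).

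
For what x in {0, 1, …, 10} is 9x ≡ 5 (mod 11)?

The inverse of 9 mod 11 is 5 (since 9·5 = 45 ≡ 1).
So x ≡ 5·5 = 25 ≡ 3 (mod 11).
Check: 9·3 = 27 = 2·11 + 5.

3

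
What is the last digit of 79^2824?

Last digits of 9^n: 9, 1 (period 2).
2824 mod 2 = 0, so the last digit matches 9^2 = 1.

1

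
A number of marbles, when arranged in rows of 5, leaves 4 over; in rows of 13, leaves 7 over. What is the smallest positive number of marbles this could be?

59

Since 13·2 ≡ 1 (mod 5), take x = 7 + 13·((4−7)·2 mod 5) = 7 + 13·4 = 59.
Check: 59 mod 5 = 4, 59 mod 13 = 7.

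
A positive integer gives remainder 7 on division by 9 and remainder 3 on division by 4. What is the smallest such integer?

7

Since 4·7 ≡ 1 (mod 9), take x = 3 + 4·((7−3)·7 mod 9) = 3 + 4·1 = 7.
Check: 7 mod 9 = 7, 7 mod 4 = 3.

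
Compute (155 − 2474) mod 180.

21

2474 mod 180 = 134 (since 13·180 = 2340).
(155 − 134) mod 180 = 21.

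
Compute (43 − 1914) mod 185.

1914 mod 185 = 64 (since 10·185 = 1850).
(43 − 64) mod 185 = 164.

164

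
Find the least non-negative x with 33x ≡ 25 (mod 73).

45

The inverse of 33 mod 73 is 31 (since 33·31 = 1023 ≡ 1).
So x ≡ 31·25 = 775 ≡ 45 (mod 73).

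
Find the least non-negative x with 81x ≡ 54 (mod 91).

31

81⁻¹ ≡ 9 (mod 91) because 81·9 = 729 = 8·91 + 1.
So x ≡ 9·54 = 486 ≡ 31 (mod 91).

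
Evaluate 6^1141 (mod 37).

Successive squares of 6 mod 37: 6^1≡6, 6^2≡36, 6^4≡1, 6^8≡1, 6^16≡1, 6^32≡1, 6^64≡1, 6^128≡1, 6^256≡1, 6^512≡1, 6^1024≡1.
1141 = 1 + 4 + 16 + 32 + 64 + 1024, so 6^1141 ≡ 6·1·1·1·1·1 ≡ 6 (mod 37).

6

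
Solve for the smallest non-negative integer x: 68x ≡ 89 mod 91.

8

The inverse of 68 mod 91 is 87 (since 68·87 = 5916 ≡ 1).
Multiplying both sides by 87: x ≡ 87·89 = 7743 ≡ 8 (mod 91).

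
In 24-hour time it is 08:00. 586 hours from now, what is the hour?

18

586 − 24·24 = 10, so 586 ≡ 10 (mod 24).
(8 + 10) mod 24 = 18.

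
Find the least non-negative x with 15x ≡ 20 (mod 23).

9

The inverse of 15 mod 23 is 20 (since 15·20 = 300 ≡ 1).
So x ≡ 20·20 = 400 ≡ 9 (mod 23).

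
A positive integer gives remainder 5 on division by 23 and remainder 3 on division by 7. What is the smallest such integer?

143

x ≡ 3 (mod 7) gives x ∈ {3, 10, 17, 24, 31, 38, 45, 52, …}.
The first of these with x mod 23 = 5 is 143.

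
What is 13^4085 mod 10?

The units digit of 13^n cycles with period 4: 3, 9, 7, 1, …
4085 mod 4 = 1, so the last digit matches 3^1 = 3.

3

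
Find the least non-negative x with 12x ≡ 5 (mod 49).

The inverse of 12 mod 49 is 45 (since 12·45 = 540 ≡ 1).
Multiplying both sides by 45: x ≡ 45·5 = 225 ≡ 29 (mod 49).
Check: 12·29 = 348 = 7·49 + 5.

29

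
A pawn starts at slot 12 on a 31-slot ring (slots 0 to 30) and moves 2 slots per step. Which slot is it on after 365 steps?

365·2 = 730.
Dividing 730 by 31 gives quotient 23 and remainder 17.
(12 + 17) mod 31 = 29.

29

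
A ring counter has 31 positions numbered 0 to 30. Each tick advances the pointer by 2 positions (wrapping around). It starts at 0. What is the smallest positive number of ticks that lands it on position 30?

15

The inverse of 2 mod 31 is 16 (since 2·16 = 32 ≡ 1).
So x ≡ 16·30 = 480 ≡ 15 (mod 31).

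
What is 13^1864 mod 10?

Powers of 3 mod 10 repeat with period 4: 3, 9, 7, 1.
1864 mod 4 = 0, so the last digit matches 3^4 = 1.

1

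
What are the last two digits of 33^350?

By repeated squaring mod 100: 33^1≡33, 33^2≡89, 33^4≡21, 33^8≡41, 33^16≡81, 33^32≡61, 33^64≡21, 33^128≡41, 33^256≡81.
350 = 2 + 4 + 8 + 16 + 64 + 256, so 33^350 ≡ 89·21·41·81·21·81 ≡ 49 (mod 100).

49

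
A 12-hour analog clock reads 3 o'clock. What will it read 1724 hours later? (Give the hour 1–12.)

11

1724 = 143·12 + 8, so 1724 mod 12 = 8.
3 + 8 → 11 on a 12-hour dial.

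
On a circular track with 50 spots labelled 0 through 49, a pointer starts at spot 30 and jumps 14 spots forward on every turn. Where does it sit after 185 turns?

185·14 = 2590.
2590 mod 50 = 40 (since 51·50 = 2550).
(30 + 40) mod 50 = 20.

20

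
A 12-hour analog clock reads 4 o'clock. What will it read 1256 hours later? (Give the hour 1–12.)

12

1256 − 104·12 = 8, so 1256 ≡ 8 (mod 12).
4 + 8 → 12 on a 12-hour dial.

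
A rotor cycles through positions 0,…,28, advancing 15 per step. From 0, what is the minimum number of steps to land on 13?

The inverse of 15 mod 29 is 2 (since 15·2 = 30 ≡ 1).
Multiplying both sides by 2: x ≡ 2·13 = 26 ≡ 26 (mod 29).

26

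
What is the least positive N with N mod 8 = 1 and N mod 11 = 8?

41

x ≡ 1 (mod 8) gives x ∈ {1, 9, 17, 25, 33, 41}.
The first of these with x mod 11 = 8 is 41.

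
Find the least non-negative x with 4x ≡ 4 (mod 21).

1

The inverse of 4 mod 21 is 16 (since 4·16 = 64 ≡ 1).
Multiplying both sides by 16: x ≡ 16·4 = 64 ≡ 1 (mod 21).
Check: 4·1 = 4 = 0·21 + 4.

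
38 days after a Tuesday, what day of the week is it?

Friday

38 − 5·7 = 3, so 38 ≡ 3 (mod 7).
Tuesday + 3 days → Friday.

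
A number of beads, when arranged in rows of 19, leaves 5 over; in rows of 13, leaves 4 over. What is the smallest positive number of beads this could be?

Since 13·3 ≡ 1 (mod 19), take x = 4 + 13·((5−4)·3 mod 19) = 4 + 13·3 = 43.
Check: 43 mod 19 = 5, 43 mod 13 = 4.

43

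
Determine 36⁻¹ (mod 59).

59 = 1·36 + 23
36 = 1·23 + 13
23 = 1·13 + 10
13 = 1·10 + 3
10 = 3·3 + 1
3 = 3·1 + 0
Back-substituting gives 36·41 ≡ 1 (mod 59).

41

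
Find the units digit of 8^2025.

Powers of 8 mod 10 repeat with period 4: 8, 4, 2, 6.
2025 mod 4 = 1, so the last digit matches 8^1 = 8.

8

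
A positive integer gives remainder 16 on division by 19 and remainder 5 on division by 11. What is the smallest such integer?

16

Since 11·7 ≡ 1 (mod 19), take x = 5 + 11·((16−5)·7 mod 19) = 5 + 11·1 = 16.
Check: 16 mod 19 = 16, 16 mod 11 = 5.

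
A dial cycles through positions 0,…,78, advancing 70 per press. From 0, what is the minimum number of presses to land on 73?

The inverse of 70 mod 79 is 35 (since 70·35 = 2450 ≡ 1).
So x ≡ 35·73 = 2555 ≡ 27 (mod 79).

27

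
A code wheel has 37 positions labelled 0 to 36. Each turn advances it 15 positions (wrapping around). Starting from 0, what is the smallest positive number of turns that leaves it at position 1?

37 = 2·15 + 7
15 = 2·7 + 1
7 = 7·1 + 0
Back-substituting gives 15·5 ≡ 1 (mod 37).

5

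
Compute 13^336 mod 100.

By repeated squaring mod 100: 13^1≡13, 13^2≡69, 13^4≡61, 13^8≡21, 13^16≡41, 13^32≡81, 13^64≡61, 13^128≡21, 13^256≡41.
Since 336 = 16 + 64 + 256 in binary, 13^336 ≡ 41·61·41 ≡ 41 (mod 100).

41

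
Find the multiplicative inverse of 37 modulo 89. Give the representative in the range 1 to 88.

89 = 2·37 + 15
37 = 2·15 + 7
15 = 2·7 + 1
7 = 7·1 + 0
Back-substituting gives 37·77 ≡ 1 (mod 89).

77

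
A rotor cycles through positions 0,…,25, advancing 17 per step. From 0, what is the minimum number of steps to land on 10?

17⁻¹ ≡ 23 (mod 26) because 17·23 = 391 = 15·26 + 1.
So x ≡ 23·10 = 230 ≡ 22 (mod 26).

22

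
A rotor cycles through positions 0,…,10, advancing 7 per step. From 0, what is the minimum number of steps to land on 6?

The inverse of 7 mod 11 is 8 (since 7·8 = 56 ≡ 1).
So x ≡ 8·6 = 48 ≡ 4 (mod 11).

4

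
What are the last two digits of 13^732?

Successive squares of 13 mod 100: 13^1≡13, 13^2≡69, 13^4≡61, 13^8≡21, 13^16≡41, 13^32≡81, 13^64≡61, 13^128≡21, 13^256≡41, 13^512≡81.
Since 732 = 4 + 8 + 16 + 64 + 128 + 512 in binary, 13^732 ≡ 61·21·41·61·21·81 ≡ 81 (mod 100).

81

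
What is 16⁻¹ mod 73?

73 = 4·16 + 9
16 = 1·9 + 7
9 = 1·7 + 2
7 = 3·2 + 1
2 = 2·1 + 0
Back-substituting gives 16·32 ≡ 1 (mod 73).

32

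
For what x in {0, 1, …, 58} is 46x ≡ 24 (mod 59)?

39

The inverse of 46 mod 59 is 9 (since 46·9 = 414 ≡ 1).
Multiplying both sides by 9: x ≡ 9·24 = 216 ≡ 39 (mod 59).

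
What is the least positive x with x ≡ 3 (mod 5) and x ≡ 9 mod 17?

Since 17·3 ≡ 1 (mod 5), take x = 9 + 17·((3−9)·3 mod 5) = 9 + 17·2 = 43.
Check: 43 mod 5 = 3, 43 mod 17 = 9.

43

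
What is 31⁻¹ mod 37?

31·6 = 186 = 5·37 + 1, so 31⁻¹ ≡ 6 (mod 37).

6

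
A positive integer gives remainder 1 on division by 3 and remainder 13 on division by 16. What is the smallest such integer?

13

x ≡ 1 (mod 3) gives x ∈ {1, 4, 7, 10, 13}.
The first of these with x mod 16 = 13 is 13.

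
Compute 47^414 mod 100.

Square-and-reduce mod 100: 47^1≡47, 47^2≡9, 47^4≡81, 47^8≡61, 47^16≡21, 47^32≡41, 47^64≡81, 47^128≡61, 47^256≡21.
Since 414 = 2 + 4 + 8 + 16 + 128 + 256 in binary, 47^414 ≡ 9·81·61·21·61·21 ≡ 69 (mod 100).

69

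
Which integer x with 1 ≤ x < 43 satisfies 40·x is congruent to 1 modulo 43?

43 = 1·40 + 3
40 = 13·3 + 1
3 = 3·1 + 0
Back-substituting gives 40·14 ≡ 1 (mod 43).

14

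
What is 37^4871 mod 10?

Last digits of 7^n: 7, 9, 3, 1 (period 4).
4871 mod 4 = 3, so the last digit matches 7^3 = 3.

3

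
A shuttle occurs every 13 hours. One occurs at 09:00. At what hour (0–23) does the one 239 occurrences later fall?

20

239·13 = 3107.
Dividing 3107 by 24 gives quotient 129 and remainder 11.
(9 + 11) mod 24 = 20.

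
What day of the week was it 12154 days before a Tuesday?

Sunday

12154 − 1736·7 = 2, so 12154 ≡ 2 (mod 7).
Tuesday − 2 days → Sunday.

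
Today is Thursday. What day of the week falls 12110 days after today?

12110 mod 7 = 0 (since 1730·7 = 12110).
Thursday + 0 days → Thursday.

Thursday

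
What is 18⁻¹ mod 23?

9

18·9 = 162 = 7·23 + 1, so 18⁻¹ ≡ 9 (mod 23).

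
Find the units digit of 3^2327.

Powers of 3 mod 10 repeat with period 4: 3, 9, 7, 1.
2327 mod 4 = 3, so the last digit matches 3^3 = 7.

7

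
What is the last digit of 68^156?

Powers of 8 mod 10 repeat with period 4: 8, 4, 2, 6.
156 mod 4 = 0, so the last digit matches 8^4 = 6.

6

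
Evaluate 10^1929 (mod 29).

27

By repeated squaring mod 29: 10^1≡10, 10^2≡13, 10^4≡24, 10^8≡25, 10^16≡16, 10^32≡24, 10^64≡25, 10^128≡16, 10^256≡24, 10^512≡25, 10^1024≡16.
1929 = 1 + 8 + 128 + 256 + 512 + 1024, so 10^1929 ≡ 10·25·16·24·25·16 ≡ 27 (mod 29).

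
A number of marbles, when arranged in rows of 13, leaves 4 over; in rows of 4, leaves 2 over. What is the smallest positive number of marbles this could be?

Since 4·10 ≡ 1 (mod 13), take x = 2 + 4·((4−2)·10 mod 13) = 2 + 4·7 = 30.
Check: 30 mod 13 = 4, 30 mod 4 = 2.

30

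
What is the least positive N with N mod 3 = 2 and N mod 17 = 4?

38

Since 17·2 ≡ 1 (mod 3), take x = 4 + 17·((2−4)·2 mod 3) = 4 + 17·2 = 38.
Check: 38 mod 3 = 2, 38 mod 17 = 4.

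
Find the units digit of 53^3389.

3

The units digit of 53^n cycles with period 4: 3, 9, 7, 1, …
3389 mod 4 = 1, so the last digit matches 3^1 = 3.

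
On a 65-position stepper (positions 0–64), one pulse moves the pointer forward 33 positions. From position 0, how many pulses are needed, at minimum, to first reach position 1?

2

33·2 = 66 = 1·65 + 1, so 33⁻¹ ≡ 2 (mod 65).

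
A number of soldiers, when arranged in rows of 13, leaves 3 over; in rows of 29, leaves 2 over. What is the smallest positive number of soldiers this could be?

x ≡ 3 (mod 13) gives x ∈ {3, 16, 29, 42, 55, 68, 81, 94, …}.
The first of these with x mod 29 = 2 is 263.

263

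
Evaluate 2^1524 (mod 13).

1

By repeated squaring mod 13: 2^1≡2, 2^2≡4, 2^4≡3, 2^8≡9, 2^16≡3, 2^32≡9, 2^64≡3, 2^128≡9, 2^256≡3, 2^512≡9, 2^1024≡3.
Since 1524 = 4 + 16 + 32 + 64 + 128 + 256 + 1024 in binary, 2^1524 ≡ 3·3·9·3·9·3·3 ≡ 1 (mod 13).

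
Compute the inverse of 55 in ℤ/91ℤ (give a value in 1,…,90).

91 = 1·55 + 36
55 = 1·36 + 19
36 = 1·19 + 17
19 = 1·17 + 2
17 = 8·2 + 1
2 = 2·1 + 0
Back-substituting gives 55·48 ≡ 1 (mod 91).

48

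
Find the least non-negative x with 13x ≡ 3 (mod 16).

15

13⁻¹ ≡ 5 (mod 16) because 13·5 = 65 = 4·16 + 1.
Multiplying both sides by 5: x ≡ 5·3 = 15 ≡ 15 (mod 16).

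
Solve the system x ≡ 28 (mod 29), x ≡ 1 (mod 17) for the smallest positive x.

x ≡ 1 (mod 17) gives x ∈ {1, 18, 35, 52, 69, 86}.
The first of these with x mod 29 = 28 is 86.

86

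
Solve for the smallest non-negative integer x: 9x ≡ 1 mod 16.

The inverse of 9 mod 16 is 9 (since 9·9 = 81 ≡ 1).
Multiplying both sides by 9: x ≡ 9·1 = 9 ≡ 9 (mod 16).

9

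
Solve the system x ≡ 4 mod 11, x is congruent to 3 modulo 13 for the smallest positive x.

81

Since 13·6 ≡ 1 (mod 11), take x = 3 + 13·((4−3)·6 mod 11) = 3 + 13·6 = 81.
Check: 81 mod 11 = 4, 81 mod 13 = 3.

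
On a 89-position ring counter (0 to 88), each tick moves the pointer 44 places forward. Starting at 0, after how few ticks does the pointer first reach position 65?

48

44⁻¹ ≡ 87 (mod 89) because 44·87 = 3828 = 43·89 + 1.
So x ≡ 87·65 = 5655 ≡ 48 (mod 89).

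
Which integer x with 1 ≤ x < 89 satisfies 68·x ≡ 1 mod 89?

72

68·72 = 4896 = 55·89 + 1, so 68⁻¹ ≡ 72 (mod 89).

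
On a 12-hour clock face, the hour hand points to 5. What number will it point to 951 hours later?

951 − 79·12 = 3, so 951 ≡ 3 (mod 12).
5 + 3 → 8 on a 12-hour dial.

8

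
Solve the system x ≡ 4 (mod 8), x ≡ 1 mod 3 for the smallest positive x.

x ≡ 1 (mod 3) gives x ∈ {1, 4}.
The first of these with x mod 8 = 4 is 4.

4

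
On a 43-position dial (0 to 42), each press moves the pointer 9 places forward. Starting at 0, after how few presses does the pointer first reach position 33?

18

9⁻¹ ≡ 24 (mod 43) because 9·24 = 216 = 5·43 + 1.
So x ≡ 24·33 = 792 ≡ 18 (mod 43).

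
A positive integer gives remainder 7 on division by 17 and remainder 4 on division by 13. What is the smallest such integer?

Since 13·4 ≡ 1 (mod 17), take x = 4 + 13·((7−4)·4 mod 17) = 4 + 13·12 = 160.
Check: 160 mod 17 = 7, 160 mod 13 = 4.

160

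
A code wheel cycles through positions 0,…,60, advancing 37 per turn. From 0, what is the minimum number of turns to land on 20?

50

The inverse of 37 mod 61 is 33 (since 37·33 = 1221 ≡ 1).
So x ≡ 33·20 = 660 ≡ 50 (mod 61).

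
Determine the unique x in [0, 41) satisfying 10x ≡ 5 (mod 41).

21

The inverse of 10 mod 41 is 37 (since 10·37 = 370 ≡ 1).
So x ≡ 37·5 = 185 ≡ 21 (mod 41).
Check: 10·21 = 210 = 5·41 + 5.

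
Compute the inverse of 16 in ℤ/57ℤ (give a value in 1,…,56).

16·25 = 400 = 7·57 + 1, so 16⁻¹ ≡ 25 (mod 57).

25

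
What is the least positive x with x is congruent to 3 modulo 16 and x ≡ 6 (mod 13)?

x ≡ 6 (mod 13) gives x ∈ {6, 19}.
The first of these with x mod 16 = 3 is 19.

19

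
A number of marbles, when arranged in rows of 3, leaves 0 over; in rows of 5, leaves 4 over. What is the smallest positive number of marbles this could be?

9

x ≡ 0 (mod 3) gives x ∈ {0, 3, 6, 9}.
The first of these with x mod 5 = 4 is 9.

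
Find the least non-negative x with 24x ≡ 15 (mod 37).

33

24⁻¹ ≡ 17 (mod 37) because 24·17 = 408 = 11·37 + 1.
Multiplying both sides by 17: x ≡ 17·15 = 255 ≡ 33 (mod 37).
Check: 24·33 = 792 = 21·37 + 15.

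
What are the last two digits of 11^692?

21

Successive squares of 11 mod 100: 11^1≡11, 11^2≡21, 11^4≡41, 11^8≡81, 11^16≡61, 11^32≡21, 11^64≡41, 11^128≡81, 11^256≡61, 11^512≡21.
692 = 4 + 16 + 32 + 128 + 512, so 11^692 ≡ 41·61·21·81·21 ≡ 21 (mod 100).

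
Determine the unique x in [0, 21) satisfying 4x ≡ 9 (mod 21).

18

The inverse of 4 mod 21 is 16 (since 4·16 = 64 ≡ 1).
Multiplying both sides by 16: x ≡ 16·9 = 144 ≡ 18 (mod 21).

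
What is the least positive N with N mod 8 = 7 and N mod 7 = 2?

Since 7·7 ≡ 1 (mod 8), take x = 2 + 7·((7−2)·7 mod 8) = 2 + 7·3 = 23.
Check: 23 mod 8 = 7, 23 mod 7 = 2.

23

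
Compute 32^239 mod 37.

17

By repeated squaring mod 37: 32^1≡32, 32^2≡25, 32^4≡33, 32^8≡16, 32^16≡34, 32^32≡9, 32^64≡7, 32^128≡12.
Since 239 = 1 + 2 + 4 + 8 + 32 + 64 + 128 in binary, 32^239 ≡ 32·25·33·16·9·7·12 ≡ 17 (mod 37).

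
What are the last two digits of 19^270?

Successive squares of 19 mod 100: 19^1≡19, 19^2≡61, 19^4≡21, 19^8≡41, 19^16≡81, 19^32≡61, 19^64≡21, 19^128≡41, 19^256≡81.
270 = 2 + 4 + 8 + 256, so 19^270 ≡ 61·21·41·81 ≡ 1 (mod 100).

01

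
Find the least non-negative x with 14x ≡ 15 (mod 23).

14⁻¹ ≡ 5 (mod 23) because 14·5 = 70 = 3·23 + 1.
Multiplying both sides by 5: x ≡ 5·15 = 75 ≡ 6 (mod 23).
Check: 14·6 = 84 = 3·23 + 15.

6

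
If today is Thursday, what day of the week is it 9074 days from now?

Saturday

9074 mod 7 = 2 (since 1296·7 = 9072).
Thursday + 2 days → Saturday.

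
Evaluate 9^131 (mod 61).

Successive squares of 9 mod 61: 9^1≡9, 9^2≡20, 9^4≡34, 9^8≡58, 9^16≡9, 9^32≡20, 9^64≡34, 9^128≡58.
131 = 1 + 2 + 128, so 9^131 ≡ 9·20·58 ≡ 9 (mod 61).

9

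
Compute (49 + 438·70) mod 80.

438·70 = 30660.
30660 = 383·80 + 20, so 30660 mod 80 = 20.
(49 + 20) mod 80 = 69.

69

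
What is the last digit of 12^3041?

2

Powers of 2 mod 10 repeat with period 4: 2, 4, 8, 6.
3041 leaves remainder 1 on division by 4, so 12^3041 ends in 2.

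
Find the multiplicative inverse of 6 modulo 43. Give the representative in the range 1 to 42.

36

6·36 = 216 = 5·43 + 1, so 6⁻¹ ≡ 36 (mod 43).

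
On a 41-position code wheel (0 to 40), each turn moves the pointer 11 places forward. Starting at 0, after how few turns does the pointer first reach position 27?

36

11⁻¹ ≡ 15 (mod 41) because 11·15 = 165 = 4·41 + 1.
So x ≡ 15·27 = 405 ≡ 36 (mod 41).
Check: 11·36 = 396 = 9·41 + 27.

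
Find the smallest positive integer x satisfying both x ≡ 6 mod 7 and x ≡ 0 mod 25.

125

x ≡ 6 (mod 7) gives x ∈ {6, 13, 20, 27, 34, 41, 48, 55, …}.
The first of these with x mod 25 = 0 is 125.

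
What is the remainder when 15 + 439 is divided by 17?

12

439 mod 17 = 14 (since 25·17 = 425).
(15 + 14) mod 17 = 12.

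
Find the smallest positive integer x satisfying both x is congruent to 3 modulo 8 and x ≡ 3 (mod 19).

3

Since 19·3 ≡ 1 (mod 8), take x = 3 + 19·((3−3)·3 mod 8) = 3 + 19·0 = 3.
Check: 3 mod 8 = 3, 3 mod 19 = 3.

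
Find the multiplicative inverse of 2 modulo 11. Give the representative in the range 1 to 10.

6

11 = 5·2 + 1
2 = 2·1 + 0
Back-substituting gives 2·6 ≡ 1 (mod 11).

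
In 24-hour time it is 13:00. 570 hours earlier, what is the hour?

19

Dividing 570 by 24 gives quotient 23 and remainder 18.
(13 − 18) mod 24 = 19.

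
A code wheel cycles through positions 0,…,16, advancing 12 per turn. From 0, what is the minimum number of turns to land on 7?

The inverse of 12 mod 17 is 10 (since 12·10 = 120 ≡ 1).
Multiplying both sides by 10: x ≡ 10·7 = 70 ≡ 2 (mod 17).

2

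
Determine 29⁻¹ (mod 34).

34 = 1·29 + 5
29 = 5·5 + 4
5 = 1·4 + 1
4 = 4·1 + 0
Back-substituting gives 29·27 ≡ 1 (mod 34).

27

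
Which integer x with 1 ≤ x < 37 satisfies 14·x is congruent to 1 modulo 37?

37 = 2·14 + 9
14 = 1·9 + 5
9 = 1·5 + 4
5 = 1·4 + 1
4 = 4·1 + 0
Back-substituting gives 14·8 ≡ 1 (mod 37).

8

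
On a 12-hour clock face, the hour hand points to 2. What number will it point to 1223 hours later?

1

1223 − 101·12 = 11, so 1223 ≡ 11 (mod 12).
2 + 11 → 1 on a 12-hour dial.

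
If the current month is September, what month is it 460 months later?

460 mod 12 = 4 (since 38·12 = 456).
September + 4 months → January.

January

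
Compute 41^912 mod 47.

Successive squares of 41 mod 47: 41^1≡41, 41^2≡36, 41^4≡27, 41^8≡24, 41^16≡12, 41^32≡3, 41^64≡9, 41^128≡34, 41^256≡28, 41^512≡32.
Since 912 = 16 + 128 + 256 + 512 in binary, 41^912 ≡ 12·34·28·32 ≡ 2 (mod 47).

2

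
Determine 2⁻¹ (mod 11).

6

2·6 = 12 = 1·11 + 1, so 2⁻¹ ≡ 6 (mod 11).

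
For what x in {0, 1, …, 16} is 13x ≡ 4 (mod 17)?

16

13⁻¹ ≡ 4 (mod 17) because 13·4 = 52 = 3·17 + 1.
Multiplying both sides by 4: x ≡ 4·4 = 16 ≡ 16 (mod 17).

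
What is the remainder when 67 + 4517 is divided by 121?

4517 − 37·121 = 40, so 4517 ≡ 40 (mod 121).
(67 + 40) mod 121 = 107.

107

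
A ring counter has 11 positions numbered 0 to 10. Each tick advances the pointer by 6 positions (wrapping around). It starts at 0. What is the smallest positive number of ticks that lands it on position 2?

6⁻¹ ≡ 2 (mod 11) because 6·2 = 12 = 1·11 + 1.
So x ≡ 2·2 = 4 ≡ 4 (mod 11).

4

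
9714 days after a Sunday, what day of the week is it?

9714 mod 7 = 5 (since 1387·7 = 9709).
Sunday + 5 days → Friday.

Friday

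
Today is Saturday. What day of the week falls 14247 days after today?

Dividing 14247 by 7 gives quotient 2035 and remainder 2.
Saturday + 2 days → Monday.

Monday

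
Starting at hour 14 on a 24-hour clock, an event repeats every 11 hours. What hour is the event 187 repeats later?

7

187·11 = 2057.
2057 − 85·24 = 17, so 2057 ≡ 17 (mod 24).
(14 + 17) mod 24 = 7.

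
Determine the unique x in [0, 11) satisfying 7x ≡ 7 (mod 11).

1

The inverse of 7 mod 11 is 8 (since 7·8 = 56 ≡ 1).
Multiplying both sides by 8: x ≡ 8·7 = 56 ≡ 1 (mod 11).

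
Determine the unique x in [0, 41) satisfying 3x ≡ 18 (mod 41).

The inverse of 3 mod 41 is 14 (since 3·14 = 42 ≡ 1).
So x ≡ 14·18 = 252 ≡ 6 (mod 41).
Check: 3·6 = 18 = 0·41 + 18.

6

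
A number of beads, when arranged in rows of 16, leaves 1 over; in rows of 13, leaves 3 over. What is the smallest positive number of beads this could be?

81

Since 13·5 ≡ 1 (mod 16), take x = 3 + 13·((1−3)·5 mod 16) = 3 + 13·6 = 81.
Check: 81 mod 16 = 1, 81 mod 13 = 3.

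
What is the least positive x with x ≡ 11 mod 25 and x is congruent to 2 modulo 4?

86

x ≡ 2 (mod 4) gives x ∈ {2, 6, 10, 14, 18, 22, 26, 30, …}.
The first of these with x mod 25 = 11 is 86.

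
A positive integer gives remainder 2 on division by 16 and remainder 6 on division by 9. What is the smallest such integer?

x ≡ 6 (mod 9) gives x ∈ {6, 15, 24, 33, 42, 51, 60, 69, …}.
The first of these with x mod 16 = 2 is 114.

114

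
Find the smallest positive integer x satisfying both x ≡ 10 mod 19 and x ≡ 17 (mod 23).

x ≡ 10 (mod 19) gives x ∈ {10, 29, 48, 67, 86}.
The first of these with x mod 23 = 17 is 86.

86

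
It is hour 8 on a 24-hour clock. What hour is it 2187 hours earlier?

2187 mod 24 = 3 (since 91·24 = 2184).
(8 − 3) mod 24 = 5.

5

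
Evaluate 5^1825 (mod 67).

Square-and-reduce mod 67: 5^1≡5, 5^2≡25, 5^4≡22, 5^8≡15, 5^16≡24, 5^32≡40, 5^64≡59, 5^128≡64, 5^256≡9, 5^512≡14, 5^1024≡62.
1825 = 1 + 32 + 256 + 512 + 1024, so 5^1825 ≡ 5·40·9·14·62 ≡ 27 (mod 67).

27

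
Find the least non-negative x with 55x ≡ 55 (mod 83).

The inverse of 55 mod 83 is 80 (since 55·80 = 4400 ≡ 1).
So x ≡ 80·55 = 4400 ≡ 1 (mod 83).
Check: 55·1 = 55 = 0·83 + 55.

1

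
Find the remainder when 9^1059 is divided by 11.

5

Successive squares of 9 mod 11: 9^1≡9, 9^2≡4, 9^4≡5, 9^8≡3, 9^16≡9, 9^32≡4, 9^64≡5, 9^128≡3, 9^256≡9, 9^512≡4, 9^1024≡5.
Since 1059 = 1 + 2 + 32 + 1024 in binary, 9^1059 ≡ 9·4·4·5 ≡ 5 (mod 11).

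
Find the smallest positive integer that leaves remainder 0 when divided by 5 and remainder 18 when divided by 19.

x ≡ 0 (mod 5) gives x ∈ {0, 5, 10, 15, 20, 25, 30, 35, …}.
The first of these with x mod 19 = 18 is 75.

75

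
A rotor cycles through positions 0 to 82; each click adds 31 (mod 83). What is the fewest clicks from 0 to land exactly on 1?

83 = 2·31 + 21
31 = 1·21 + 10
21 = 2·10 + 1
10 = 10·1 + 0
Back-substituting gives 31·75 ≡ 1 (mod 83).

75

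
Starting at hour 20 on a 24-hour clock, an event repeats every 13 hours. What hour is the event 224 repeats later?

224·13 = 2912.
Dividing 2912 by 24 gives quotient 121 and remainder 8.
(20 + 8) mod 24 = 4.

4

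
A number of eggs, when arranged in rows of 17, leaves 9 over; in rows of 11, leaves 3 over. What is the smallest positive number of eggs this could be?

179

x ≡ 3 (mod 11) gives x ∈ {3, 14, 25, 36, 47, 58, 69, 80, …}.
The first of these with x mod 17 = 9 is 179.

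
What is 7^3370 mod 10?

The units digit of 7^n cycles with period 4: 7, 9, 3, 1, …
3370 mod 4 = 2, so the last digit matches 7^2 = 9.

9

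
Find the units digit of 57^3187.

Powers of 7 mod 10 repeat with period 4: 7, 9, 3, 1.
3187 leaves remainder 3 on division by 4, so 57^3187 ends in 3.

3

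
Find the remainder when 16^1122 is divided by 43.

Square-and-reduce mod 43: 16^1≡16, 16^2≡41, 16^4≡4, 16^8≡16, 16^16≡41, 16^32≡4, 16^64≡16, 16^128≡41, 16^256≡4, 16^512≡16, 16^1024≡41.
1122 = 2 + 32 + 64 + 1024, so 16^1122 ≡ 41·4·16·41 ≡ 41 (mod 43).

41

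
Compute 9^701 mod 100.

9

Square-and-reduce mod 100: 9^1≡9, 9^2≡81, 9^4≡61, 9^8≡21, 9^16≡41, 9^32≡81, 9^64≡61, 9^128≡21, 9^256≡41, 9^512≡81.
Since 701 = 1 + 4 + 8 + 16 + 32 + 128 + 512 in binary, 9^701 ≡ 9·61·21·41·81·21·81 ≡ 9 (mod 100).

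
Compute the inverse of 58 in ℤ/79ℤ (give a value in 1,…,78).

15

58·15 = 870 = 11·79 + 1, so 58⁻¹ ≡ 15 (mod 79).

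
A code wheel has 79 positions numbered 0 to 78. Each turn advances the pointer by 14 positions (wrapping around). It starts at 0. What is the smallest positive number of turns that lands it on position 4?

The inverse of 14 mod 79 is 17 (since 14·17 = 238 ≡ 1).
So x ≡ 17·4 = 68 ≡ 68 (mod 79).
Check: 14·68 = 952 = 12·79 + 4.

68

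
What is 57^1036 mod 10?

Powers of 7 mod 10 repeat with period 4: 7, 9, 3, 1.
1036 mod 4 = 0, so the last digit matches 7^4 = 1.

1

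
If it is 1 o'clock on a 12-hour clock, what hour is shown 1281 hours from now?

1281 mod 12 = 9 (since 106·12 = 1272).
1 + 9 → 10 on a 12-hour dial.

10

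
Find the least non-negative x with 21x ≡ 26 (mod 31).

21⁻¹ ≡ 3 (mod 31) because 21·3 = 63 = 2·31 + 1.
So x ≡ 3·26 = 78 ≡ 16 (mod 31).

16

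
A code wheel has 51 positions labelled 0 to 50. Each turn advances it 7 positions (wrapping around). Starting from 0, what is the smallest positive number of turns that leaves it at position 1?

22

51 = 7·7 + 2
7 = 3·2 + 1
2 = 2·1 + 0
Back-substituting gives 7·22 ≡ 1 (mod 51).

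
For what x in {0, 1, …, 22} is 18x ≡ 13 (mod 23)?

18⁻¹ ≡ 9 (mod 23) because 18·9 = 162 = 7·23 + 1.
Multiplying both sides by 9: x ≡ 9·13 = 117 ≡ 2 (mod 23).

2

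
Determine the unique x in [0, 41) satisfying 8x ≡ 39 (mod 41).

The inverse of 8 mod 41 is 36 (since 8·36 = 288 ≡ 1).
So x ≡ 36·39 = 1404 ≡ 10 (mod 41).
Check: 8·10 = 80 = 1·41 + 39.

10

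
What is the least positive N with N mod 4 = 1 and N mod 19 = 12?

69

x ≡ 1 (mod 4) gives x ∈ {1, 5, 9, 13, 17, 21, 25, 29, …}.
The first of these with x mod 19 = 12 is 69.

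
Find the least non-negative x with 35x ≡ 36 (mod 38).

The inverse of 35 mod 38 is 25 (since 35·25 = 875 ≡ 1).
So x ≡ 25·36 = 900 ≡ 26 (mod 38).

26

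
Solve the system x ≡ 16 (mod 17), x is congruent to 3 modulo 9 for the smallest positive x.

x ≡ 3 (mod 9) gives x ∈ {3, 12, 21, 30, 39, 48, 57, 66, …}.
The first of these with x mod 17 = 16 is 84.

84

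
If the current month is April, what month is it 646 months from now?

646 mod 12 = 10 (since 53·12 = 636).
April + 10 months → February.

February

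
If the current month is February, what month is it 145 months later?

145 mod 12 = 1 (since 12·12 = 144).
February + 1 month → March.

March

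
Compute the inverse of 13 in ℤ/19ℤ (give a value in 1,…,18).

13·3 = 39 = 2·19 + 1, so 13⁻¹ ≡ 3 (mod 19).

3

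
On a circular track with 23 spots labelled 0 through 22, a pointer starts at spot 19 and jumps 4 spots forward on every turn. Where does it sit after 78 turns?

9

78·4 = 312.
312 = 13·23 + 13, so 312 mod 23 = 13.
(19 + 13) mod 23 = 9.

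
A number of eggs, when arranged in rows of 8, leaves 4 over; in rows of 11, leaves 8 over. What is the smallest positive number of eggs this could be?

x ≡ 4 (mod 8) gives x ∈ {4, 12, 20, 28, 36, 44, 52}.
The first of these with x mod 11 = 8 is 52.

52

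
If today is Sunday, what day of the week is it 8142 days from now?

Monday

8142 − 1163·7 = 1, so 8142 ≡ 1 (mod 7).
Sunday + 1 day → Monday.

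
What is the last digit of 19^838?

The units digit of 19^n cycles with period 2: 9, 1, …
838 mod 2 = 0, so the last digit matches 9^2 = 1.

1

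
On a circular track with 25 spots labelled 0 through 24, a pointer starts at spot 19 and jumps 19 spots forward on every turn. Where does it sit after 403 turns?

1

403·19 = 7657.
Dividing 7657 by 25 gives quotient 306 and remainder 7.
(19 + 7) mod 25 = 1.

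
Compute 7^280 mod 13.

By repeated squaring mod 13: 7^1≡7, 7^2≡10, 7^4≡9, 7^8≡3, 7^16≡9, 7^32≡3, 7^64≡9, 7^128≡3, 7^256≡9.
Since 280 = 8 + 16 + 256 in binary, 7^280 ≡ 3·9·9 ≡ 9 (mod 13).

9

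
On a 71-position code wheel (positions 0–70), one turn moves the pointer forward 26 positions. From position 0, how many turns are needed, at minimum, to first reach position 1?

26·41 = 1066 = 15·71 + 1, so 26⁻¹ ≡ 41 (mod 71).

41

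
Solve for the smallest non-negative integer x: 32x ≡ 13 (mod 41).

35

32⁻¹ ≡ 9 (mod 41) because 32·9 = 288 = 7·41 + 1.
Multiplying both sides by 9: x ≡ 9·13 = 117 ≡ 35 (mod 41).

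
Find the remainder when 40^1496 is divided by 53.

Square-and-reduce mod 53: 40^1≡40, 40^2≡10, 40^4≡47, 40^8≡36, 40^16≡24, 40^32≡46, 40^64≡49, 40^128≡16, 40^256≡44, 40^512≡28, 40^1024≡42.
Since 1496 = 8 + 16 + 64 + 128 + 256 + 1024 in binary, 40^1496 ≡ 36·24·49·16·44·42 ≡ 13 (mod 53).

13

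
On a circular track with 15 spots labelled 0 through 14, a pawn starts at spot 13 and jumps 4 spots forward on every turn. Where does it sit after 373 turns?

5

373·4 = 1492.
1492 = 99·15 + 7, so 1492 mod 15 = 7.
(13 + 7) mod 15 = 5.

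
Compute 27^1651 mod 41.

By repeated squaring mod 41: 27^1≡27, 27^2≡32, 27^4≡40, 27^8≡1, 27^16≡1, 27^32≡1, 27^64≡1, 27^128≡1, 27^256≡1, 27^512≡1, 27^1024≡1.
Since 1651 = 1 + 2 + 16 + 32 + 64 + 512 + 1024 in binary, 27^1651 ≡ 27·32·1·1·1·1·1 ≡ 3 (mod 41).

3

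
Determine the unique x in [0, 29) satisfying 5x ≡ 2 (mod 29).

12

5⁻¹ ≡ 6 (mod 29) because 5·6 = 30 = 1·29 + 1.
So x ≡ 6·2 = 12 ≡ 12 (mod 29).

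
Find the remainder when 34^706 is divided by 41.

By repeated squaring mod 41: 34^1≡34, 34^2≡8, 34^4≡23, 34^8≡37, 34^16≡16, 34^32≡10, 34^64≡18, 34^128≡37, 34^256≡16, 34^512≡10.
706 = 2 + 64 + 128 + 512, so 34^706 ≡ 8·18·37·10 ≡ 21 (mod 41).

21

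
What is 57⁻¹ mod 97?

80

97 = 1·57 + 40
57 = 1·40 + 17
40 = 2·17 + 6
17 = 2·6 + 5
6 = 1·5 + 1
5 = 5·1 + 0
Back-substituting gives 57·80 ≡ 1 (mod 97).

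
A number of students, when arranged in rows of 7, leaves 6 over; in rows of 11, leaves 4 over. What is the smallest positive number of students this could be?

Since 11·2 ≡ 1 (mod 7), take x = 4 + 11·((6−4)·2 mod 7) = 4 + 11·4 = 48.
Check: 48 mod 7 = 6, 48 mod 11 = 4.

48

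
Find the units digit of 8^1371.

2

Powers of 8 mod 10 repeat with period 4: 8, 4, 2, 6.
1371 mod 4 = 3, so the last digit matches 8^3 = 2.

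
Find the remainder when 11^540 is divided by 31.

1

By repeated squaring mod 31: 11^1≡11, 11^2≡28, 11^4≡9, 11^8≡19, 11^16≡20, 11^32≡28, 11^64≡9, 11^128≡19, 11^256≡20, 11^512≡28.
540 = 4 + 8 + 16 + 512, so 11^540 ≡ 9·19·20·28 ≡ 1 (mod 31).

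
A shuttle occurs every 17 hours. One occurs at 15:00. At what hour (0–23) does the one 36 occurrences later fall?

3

36·17 = 612.
Dividing 612 by 24 gives quotient 25 and remainder 12.
(15 + 12) mod 24 = 3.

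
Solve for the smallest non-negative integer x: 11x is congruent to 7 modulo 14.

7

11⁻¹ ≡ 9 (mod 14) because 11·9 = 99 = 7·14 + 1.
Multiplying both sides by 9: x ≡ 9·7 = 63 ≡ 7 (mod 14).
Check: 11·7 = 77 = 5·14 + 7.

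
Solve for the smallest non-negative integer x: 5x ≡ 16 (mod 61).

5⁻¹ ≡ 49 (mod 61) because 5·49 = 245 = 4·61 + 1.
So x ≡ 49·16 = 784 ≡ 52 (mod 61).

52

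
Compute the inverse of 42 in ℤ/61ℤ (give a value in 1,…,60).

61 = 1·42 + 19
42 = 2·19 + 4
19 = 4·4 + 3
4 = 1·3 + 1
3 = 3·1 + 0
Back-substituting gives 42·16 ≡ 1 (mod 61).

16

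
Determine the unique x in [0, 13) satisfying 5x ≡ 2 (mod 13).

The inverse of 5 mod 13 is 8 (since 5·8 = 40 ≡ 1).
Multiplying both sides by 8: x ≡ 8·2 = 16 ≡ 3 (mod 13).

3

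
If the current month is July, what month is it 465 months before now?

465 − 38·12 = 9, so 465 ≡ 9 (mod 12).
July − 9 months → October.

October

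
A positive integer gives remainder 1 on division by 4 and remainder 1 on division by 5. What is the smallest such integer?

1

Since 5·1 ≡ 1 (mod 4), take x = 1 + 5·((1−1)·1 mod 4) = 1 + 5·0 = 1.
Check: 1 mod 4 = 1, 1 mod 5 = 1.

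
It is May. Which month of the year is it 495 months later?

Dividing 495 by 12 gives quotient 41 and remainder 3.
May + 3 months → August.

August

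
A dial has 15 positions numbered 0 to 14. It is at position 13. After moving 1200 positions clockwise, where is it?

13

Dividing 1200 by 15 gives quotient 80 and remainder 0.
(13 + 0) mod 15 = 13.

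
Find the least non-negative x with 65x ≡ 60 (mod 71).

The inverse of 65 mod 71 is 59 (since 65·59 = 3835 ≡ 1).
Multiplying both sides by 59: x ≡ 59·60 = 3540 ≡ 61 (mod 71).
Check: 65·61 = 3965 = 55·71 + 60.

61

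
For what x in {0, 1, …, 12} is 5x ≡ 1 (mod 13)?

5⁻¹ ≡ 8 (mod 13) because 5·8 = 40 = 3·13 + 1.
Multiplying both sides by 8: x ≡ 8·1 = 8 ≡ 8 (mod 13).

8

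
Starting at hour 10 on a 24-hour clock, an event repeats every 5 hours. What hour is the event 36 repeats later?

36·5 = 180.
Dividing 180 by 24 gives quotient 7 and remainder 12.
(10 + 12) mod 24 = 22.

22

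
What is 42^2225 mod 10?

Powers of 2 mod 10 repeat with period 4: 2, 4, 8, 6.
2225 mod 4 = 1, so the last digit matches 2^1 = 2.

2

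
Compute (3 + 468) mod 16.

7

Dividing 468 by 16 gives quotient 29 and remainder 4.
(3 + 4) mod 16 = 7.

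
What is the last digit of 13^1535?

7

Last digits of 3^n: 3, 9, 7, 1 (period 4).
1535 mod 4 = 3, so the last digit matches 3^3 = 7.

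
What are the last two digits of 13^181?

Successive squares of 13 mod 100: 13^1≡13, 13^2≡69, 13^4≡61, 13^8≡21, 13^16≡41, 13^32≡81, 13^64≡61, 13^128≡21.
181 = 1 + 4 + 16 + 32 + 128, so 13^181 ≡ 13·61·41·81·21 ≡ 13 (mod 100).

13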